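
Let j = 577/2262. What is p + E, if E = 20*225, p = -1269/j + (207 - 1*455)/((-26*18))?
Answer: -32019652/67509 ≈ -474.30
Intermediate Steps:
j = 577/2262 (j = 577*(1/2262) = 577/2262 ≈ 0.25508)
p = -335810152/67509 (p = -1269/577/2262 + (207 - 1*455)/((-26*18)) = -1269*2262/577 + (207 - 455)/(-468) = -2870478/577 - 248*(-1/468) = -2870478/577 + 62/117 = -335810152/67509 ≈ -4974.3)
E = 4500
p + E = -335810152/67509 + 4500 = -32019652/67509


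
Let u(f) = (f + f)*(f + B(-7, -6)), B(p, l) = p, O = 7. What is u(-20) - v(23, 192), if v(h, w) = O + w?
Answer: 881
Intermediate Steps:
u(f) = 2*f*(-7 + f) (u(f) = (f + f)*(f - 7) = (2*f)*(-7 + f) = 2*f*(-7 + f))
v(h, w) = 7 + w
u(-20) - v(23, 192) = 2*(-20)*(-7 - 20) - (7 + 192) = 2*(-20)*(-27) - 1*199 = 1080 - 199 = 881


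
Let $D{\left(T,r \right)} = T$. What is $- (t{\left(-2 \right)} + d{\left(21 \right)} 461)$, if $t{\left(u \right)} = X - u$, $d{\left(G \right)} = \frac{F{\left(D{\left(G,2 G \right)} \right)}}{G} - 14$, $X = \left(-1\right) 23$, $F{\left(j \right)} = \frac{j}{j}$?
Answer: $\frac{135514}{21} \approx 6453.0$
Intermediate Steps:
$F{\left(j \right)} = 1$
$X = -23$
$d{\left(G \right)} = -14 + \frac{1}{G}$ ($d{\left(G \right)} = 1 \frac{1}{G} - 14 = \frac{1}{G} - 14 = -14 + \frac{1}{G}$)
$t{\left(u \right)} = -23 - u$
$- (t{\left(-2 \right)} + d{\left(21 \right)} 461) = - (\left(-23 - -2\right) + \left(-14 + \frac{1}{21}\right) 461) = - (\left(-23 + 2\right) + \left(-14 + \frac{1}{21}\right) 461) = - (-21 - \frac{135073}{21}) = \left(-1\right) \left(- \frac{135514}{21}\right) = \frac{135514}{21}$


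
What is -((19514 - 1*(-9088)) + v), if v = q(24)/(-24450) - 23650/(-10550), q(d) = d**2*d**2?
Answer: -24582974669/859825 ≈ -28591.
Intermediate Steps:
q(d) = d**4
v = -9739981/859825 (v = 24**4/(-24450) - 23650/(-10550) = 331776*(-1/24450) - 23650*(-1/10550) = -55296/4075 + 473/211 = -9739981/859825 ≈ -11.328)
-((19514 - 1*(-9088)) + v) = -((19514 - 1*(-9088)) - 9739981/859825) = -((19514 + 9088) - 9739981/859825) = -(28602 - 9739981/859825) = -1*24582974669/859825 = -24582974669/859825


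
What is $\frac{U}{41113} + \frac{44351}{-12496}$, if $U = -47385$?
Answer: $- \frac{2415525623}{513748048} \approx -4.7018$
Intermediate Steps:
$\frac{U}{41113} + \frac{44351}{-12496} = - \frac{47385}{41113} + \frac{44351}{-12496} = \left(-47385\right) \frac{1}{41113} + 44351 \left(- \frac{1}{12496}\right) = - \frac{47385}{41113} - \frac{44351}{12496} = - \frac{2415525623}{513748048}$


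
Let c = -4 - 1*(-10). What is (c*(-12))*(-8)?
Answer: 576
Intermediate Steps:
c = 6 (c = -4 + 10 = 6)
(c*(-12))*(-8) = (6*(-12))*(-8) = -72*(-8) = 576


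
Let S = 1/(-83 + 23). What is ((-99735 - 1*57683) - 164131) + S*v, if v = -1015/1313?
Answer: -5066325841/15756 ≈ -3.2155e+5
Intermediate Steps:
S = -1/60 (S = 1/(-60) = -1/60 ≈ -0.016667)
v = -1015/1313 (v = -1015*1/1313 = -1015/1313 ≈ -0.77304)
((-99735 - 1*57683) - 164131) + S*v = ((-99735 - 1*57683) - 164131) - 1/60*(-1015/1313) = ((-99735 - 57683) - 164131) + 203/15756 = (-157418 - 164131) + 203/15756 = -321549 + 203/15756 = -5066325841/15756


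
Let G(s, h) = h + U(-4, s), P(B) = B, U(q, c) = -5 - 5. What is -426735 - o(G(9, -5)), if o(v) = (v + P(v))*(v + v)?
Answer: -427635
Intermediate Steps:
U(q, c) = -10
G(s, h) = -10 + h (G(s, h) = h - 10 = -10 + h)
o(v) = 4*v² (o(v) = (v + v)*(v + v) = (2*v)*(2*v) = 4*v²)
-426735 - o(G(9, -5)) = -426735 - 4*(-10 - 5)² = -426735 - 4*(-15)² = -426735 - 4*225 = -426735 - 1*900 = -426735 - 900 = -427635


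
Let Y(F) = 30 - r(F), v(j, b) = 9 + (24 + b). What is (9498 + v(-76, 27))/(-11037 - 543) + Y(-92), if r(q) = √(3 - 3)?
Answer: 56307/1930 ≈ 29.175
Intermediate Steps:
r(q) = 0 (r(q) = √0 = 0)
v(j, b) = 33 + b
Y(F) = 30 (Y(F) = 30 - 1*0 = 30 + 0 = 30)
(9498 + v(-76, 27))/(-11037 - 543) + Y(-92) = (9498 + (33 + 27))/(-11037 - 543) + 30 = (9498 + 60)/(-11580) + 30 = 9558*(-1/11580) + 30 = -1593/1930 + 30 = 56307/1930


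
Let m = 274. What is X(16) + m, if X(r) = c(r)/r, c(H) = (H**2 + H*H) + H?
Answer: 307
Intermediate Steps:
c(H) = H + 2*H**2 (c(H) = (H**2 + H**2) + H = 2*H**2 + H = H + 2*H**2)
X(r) = 1 + 2*r (X(r) = (r*(1 + 2*r))/r = 1 + 2*r)
X(16) + m = (1 + 2*16) + 274 = (1 + 32) + 274 = 33 + 274 = 307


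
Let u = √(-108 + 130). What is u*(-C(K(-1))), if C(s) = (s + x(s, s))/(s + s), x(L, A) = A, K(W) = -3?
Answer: -√22 ≈ -4.6904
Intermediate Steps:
u = √22 ≈ 4.6904
C(s) = 1 (C(s) = (s + s)/(s + s) = (2*s)/((2*s)) = (2*s)*(1/(2*s)) = 1)
u*(-C(K(-1))) = √22*(-1*1) = √22*(-1) = -√22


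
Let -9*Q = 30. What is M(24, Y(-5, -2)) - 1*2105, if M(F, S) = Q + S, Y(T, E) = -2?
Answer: -6331/3 ≈ -2110.3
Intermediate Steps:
Q = -10/3 (Q = -1/9*30 = -10/3 ≈ -3.3333)
M(F, S) = -10/3 + S
M(24, Y(-5, -2)) - 1*2105 = (-10/3 - 2) - 1*2105 = -16/3 - 2105 = -6331/3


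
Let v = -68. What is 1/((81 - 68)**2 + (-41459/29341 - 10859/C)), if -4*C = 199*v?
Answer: 99260603/16316172191 ≈ 0.0060836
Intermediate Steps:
C = 3383 (C = -199*(-68)/4 = -1/4*(-13532) = 3383)
1/((81 - 68)**2 + (-41459/29341 - 10859/C)) = 1/((81 - 68)**2 + (-41459/29341 - 10859/3383)) = 1/(13**2 + (-41459*1/29341 - 10859*1/3383)) = 1/(169 + (-41459/29341 - 10859/3383)) = 1/(169 - 458869716/99260603) = 1/(16316172191/99260603) = 99260603/16316172191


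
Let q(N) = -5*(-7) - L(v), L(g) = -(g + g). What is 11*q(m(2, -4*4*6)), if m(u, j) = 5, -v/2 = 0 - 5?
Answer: 605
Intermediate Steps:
v = 10 (v = -2*(0 - 5) = -2*(-5) = 10)
L(g) = -2*g
q(N) = 55 (q(N) = -5*(-7) - (-2)*10 = 35 - 1*(-20) = 35 + 20 = 55)
11*q(m(2, -4*4*6)) = 11*55 = 605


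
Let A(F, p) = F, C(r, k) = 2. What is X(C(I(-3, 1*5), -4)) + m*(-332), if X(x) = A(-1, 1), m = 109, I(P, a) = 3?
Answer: -36189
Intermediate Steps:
X(x) = -1
X(C(I(-3, 1*5), -4)) + m*(-332) = -1 + 109*(-332) = -1 - 36188 = -36189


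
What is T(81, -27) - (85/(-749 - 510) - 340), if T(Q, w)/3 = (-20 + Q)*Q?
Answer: 19090302/1259 ≈ 15163.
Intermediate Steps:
T(Q, w) = 3*Q*(-20 + Q) (T(Q, w) = 3*((-20 + Q)*Q) = 3*(Q*(-20 + Q)) = 3*Q*(-20 + Q))
T(81, -27) - (85/(-749 - 510) - 340) = 3*81*(-20 + 81) - (85/(-749 - 510) - 340) = 3*81*61 - (85/(-1259) - 340) = 14823 - (85*(-1/1259) - 340) = 14823 - (-85/1259 - 340) = 14823 - 1*(-428145/1259) = 14823 + 428145/1259 = 19090302/1259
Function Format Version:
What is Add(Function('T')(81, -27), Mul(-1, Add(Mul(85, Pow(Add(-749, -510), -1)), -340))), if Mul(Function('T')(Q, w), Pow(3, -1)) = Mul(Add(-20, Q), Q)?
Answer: Rational(19090302, 1259) ≈ 15163.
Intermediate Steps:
Function('T')(Q, w) = Mul(3, Q, Add(-20, Q)) (Function('T')(Q, w) = Mul(3, Mul(Add(-20, Q), Q)) = Mul(3, Mul(Q, Add(-20, Q))) = Mul(3, Q, Add(-20, Q)))
Add(Function('T')(81, -27), Mul(-1, Add(Mul(85, Pow(Add(-749, -510), -1)), -340))) = Add(Mul(3, 81, Add(-20, 81)), Mul(-1, Add(Mul(85, Pow(Add(-749, -510), -1)), -340))) = Add(Mul(3, 81, 61), Mul(-1, Add(Mul(85, Pow(-1259, -1)), -340))) = Add(14823, Mul(-1, Add(Mul(85, Rational(-1, 1259)), -340))) = Add(14823, Mul(-1, Add(Rational(-85, 1259), -340))) = Add(14823, Mul(-1, Rational(-428145, 1259))) = Add(14823, Rational(428145, 1259)) = Rational(19090302, 1259)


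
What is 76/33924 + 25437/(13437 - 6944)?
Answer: 215854564/55067133 ≈ 3.9198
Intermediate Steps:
76/33924 + 25437/(13437 - 6944) = 76*(1/33924) + 25437/6493 = 19/8481 + 25437*(1/6493) = 19/8481 + 25437/6493 = 215854564/55067133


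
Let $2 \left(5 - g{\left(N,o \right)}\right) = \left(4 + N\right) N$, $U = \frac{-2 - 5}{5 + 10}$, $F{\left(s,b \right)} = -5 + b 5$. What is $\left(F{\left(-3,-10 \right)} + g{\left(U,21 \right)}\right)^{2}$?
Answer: $\frac{489692641}{202500} \approx 2418.2$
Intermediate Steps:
$F{\left(s,b \right)} = -5 + 5 b$
$U = - \frac{7}{15} \approx -0.46667$
$g{\left(N,o \right)} = 5 - \frac{N \left(4 + N\right)}{2}$ ($g{\left(N,o \right)} = 5 - \frac{\left(4 + N\right) N}{2} = 5 - \frac{N \left(4 + N\right)}{2}$)
$\left(F{\left(-3,-10 \right)} + g{\left(U,21 \right)}\right)^{2} = \left(\left(-5 + 5 \left(-10\right)\right) - \left(- \frac{89}{15} + \frac{49}{450}\right)\right)^{2} = \left(\left(-5 - 50\right) + \left(5 + \frac{14}{15} - \frac{49}{450}\right)\right)^{2} = \left(-55 + \left(5 + \frac{14}{15} - \frac{49}{450}\right)\right)^{2} = \left(-55 + \frac{2621}{450}\right)^{2} = \left(- \frac{22129}{450}\right)^{2} = \frac{489692641}{202500}$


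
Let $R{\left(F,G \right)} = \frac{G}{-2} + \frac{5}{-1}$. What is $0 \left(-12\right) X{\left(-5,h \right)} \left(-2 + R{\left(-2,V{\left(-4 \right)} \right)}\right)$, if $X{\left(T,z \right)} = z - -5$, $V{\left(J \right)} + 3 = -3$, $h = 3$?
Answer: $0$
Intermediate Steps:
$V{\left(J \right)} = -6$ ($V{\left(J \right)} = -3 - 3 = -6$)
$R{\left(F,G \right)} = -5 - \frac{G}{2}$ ($R{\left(F,G \right)} = G \left(- \frac{1}{2}\right) + 5 \left(-1\right) = - \frac{G}{2} - 5 = -5 - \frac{G}{2}$)
$X{\left(T,z \right)} = 5 + z$ ($X{\left(T,z \right)} = z + 5 = 5 + z$)
$0 \left(-12\right) X{\left(-5,h \right)} \left(-2 + R{\left(-2,V{\left(-4 \right)} \right)}\right) = 0 \left(-12\right) \left(5 + 3\right) \left(-2 - 2\right) = 0 \cdot 8 \left(-2 + \left(-5 + 3\right)\right) = 0 \cdot 8 \left(-2 - 2\right) = 0 \cdot 8 \left(-4\right) = 0 \left(-32\right) = 0$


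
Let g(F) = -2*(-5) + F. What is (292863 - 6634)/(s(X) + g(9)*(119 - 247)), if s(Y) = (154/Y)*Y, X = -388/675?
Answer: -16837/134 ≈ -125.65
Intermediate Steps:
g(F) = 10 + F
X = -388/675 (X = -388*1/675 = -388/675 ≈ -0.57481)
s(Y) = 154
(292863 - 6634)/(s(X) + g(9)*(119 - 247)) = (292863 - 6634)/(154 + (10 + 9)*(119 - 247)) = 286229/(154 + 19*(-128)) = 286229/(154 - 2432) = 286229/(-2278) = 286229*(-1/2278) = -16837/134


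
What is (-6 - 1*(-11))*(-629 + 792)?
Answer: 815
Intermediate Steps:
(-6 - 1*(-11))*(-629 + 792) = (-6 + 11)*163 = 5*163 = 815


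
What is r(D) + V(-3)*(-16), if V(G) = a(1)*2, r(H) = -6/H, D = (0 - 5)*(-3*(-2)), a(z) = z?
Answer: -159/5 ≈ -31.800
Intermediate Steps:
D = -30 (D = -5*6 = -30)
V(G) = 2 (V(G) = 1*2 = 2)
r(D) + V(-3)*(-16) = -6/(-30) + 2*(-16) = -6*(-1/30) - 32 = ⅕ - 32 = -159/5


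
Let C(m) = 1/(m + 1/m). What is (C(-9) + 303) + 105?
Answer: 33447/82 ≈ 407.89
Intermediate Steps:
(C(-9) + 303) + 105 = (-9/(1 + (-9)**2) + 303) + 105 = (-9/(1 + 81) + 303) + 105 = (-9/82 + 303) + 105 = 24837/82 + 105 = 33447/82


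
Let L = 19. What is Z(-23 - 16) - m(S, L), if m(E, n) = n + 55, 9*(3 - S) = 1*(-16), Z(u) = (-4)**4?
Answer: 182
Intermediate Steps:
Z(u) = 256
S = 43/9 (S = 3 - (-16)/9 = 3 - 1/9*(-16) = 3 + 16/9 = 43/9 ≈ 4.7778)
m(E, n) = 55 + n
Z(-23 - 16) - m(S, L) = 256 - (55 + 19) = 256 - 1*74 = 256 - 74 = 182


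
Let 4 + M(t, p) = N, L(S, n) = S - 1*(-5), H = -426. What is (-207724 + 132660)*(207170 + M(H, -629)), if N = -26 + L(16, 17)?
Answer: -15550333304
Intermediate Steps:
L(S, n) = 5 + S (L(S, n) = S + 5 = 5 + S)
N = -5 (N = -26 + (5 + 16) = -26 + 21 = -5)
M(t, p) = -9 (M(t, p) = -4 - 5 = -9)
(-207724 + 132660)*(207170 + M(H, -629)) = (-207724 + 132660)*(207170 - 9) = -75064*207161 = -15550333304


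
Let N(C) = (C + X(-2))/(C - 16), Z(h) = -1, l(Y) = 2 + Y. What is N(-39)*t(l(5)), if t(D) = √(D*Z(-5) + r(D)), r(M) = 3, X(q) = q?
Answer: 82*I/55 ≈ 1.4909*I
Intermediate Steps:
N(C) = (-2 + C)/(-16 + C) (N(C) = (C - 2)/(C - 16) = (-2 + C)/(-16 + C))
t(D) = √(3 - D) (t(D) = √(D*(-1) + 3) = √(-D + 3) = √(3 - D))
N(-39)*t(l(5)) = ((-2 - 39)/(-16 - 39))*√(3 - (2 + 5)) = (-41/(-55))*√(3 - 1*7) = (-1/55*(-41))*√(3 - 7) = 41*√(-4)/55 = 41*(2*I)/55 = 82*I/55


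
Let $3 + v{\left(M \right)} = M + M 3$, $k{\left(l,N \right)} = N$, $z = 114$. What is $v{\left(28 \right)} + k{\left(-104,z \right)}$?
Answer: $223$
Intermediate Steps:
$v{\left(M \right)} = -3 + 4 M$ ($v{\left(M \right)} = -3 + \left(M + M 3\right) = -3 + \left(M + 3 M\right) = -3 + 4 M$)
$v{\left(28 \right)} + k{\left(-104,z \right)} = \left(-3 + 4 \cdot 28\right) + 114 = \left(-3 + 112\right) + 114 = 109 + 114 = 223$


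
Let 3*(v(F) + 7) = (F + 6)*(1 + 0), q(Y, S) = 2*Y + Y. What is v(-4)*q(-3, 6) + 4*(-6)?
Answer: 33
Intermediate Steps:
q(Y, S) = 3*Y
v(F) = -5 + F/3 (v(F) = -7 + ((F + 6)*(1 + 0))/3 = -7 + ((6 + F)*1)/3 = -7 + (6 + F)/3 = -7 + (2 + F/3) = -5 + F/3)
v(-4)*q(-3, 6) + 4*(-6) = (-5 + (⅓)*(-4))*(3*(-3)) + 4*(-6) = (-5 - 4/3)*(-9) - 24 = -19/3*(-9) - 24 = 57 - 24 = 33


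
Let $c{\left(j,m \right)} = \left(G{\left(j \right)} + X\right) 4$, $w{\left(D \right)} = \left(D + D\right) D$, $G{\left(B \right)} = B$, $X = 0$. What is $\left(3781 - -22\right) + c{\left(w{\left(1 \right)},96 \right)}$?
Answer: $3811$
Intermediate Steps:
$w{\left(D \right)} = 2 D^{2}$ ($w{\left(D \right)} = 2 D D = 2 D^{2}$)
$c{\left(j,m \right)} = 4 j$ ($c{\left(j,m \right)} = \left(j + 0\right) 4 = j 4 = 4 j$)
$\left(3781 - -22\right) + c{\left(w{\left(1 \right)},96 \right)} = \left(3781 - -22\right) + 4 \cdot 2 \cdot 1^{2} = \left(3781 + \left(-13774 + 13796\right)\right) + 4 \cdot 2 \cdot 1 = \left(3781 + 22\right) + 4 \cdot 2 = 3803 + 8 = 3811$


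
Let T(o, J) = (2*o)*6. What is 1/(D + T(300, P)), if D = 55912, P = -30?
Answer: 1/59512 ≈ 1.6803e-5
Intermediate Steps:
T(o, J) = 12*o
1/(D + T(300, P)) = 1/(55912 + 12*300) = 1/(55912 + 3600) = 1/59512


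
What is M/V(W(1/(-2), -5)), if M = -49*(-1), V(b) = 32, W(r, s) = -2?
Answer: 49/32 ≈ 1.5313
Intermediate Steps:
M = 49
M/V(W(1/(-2), -5)) = 49/32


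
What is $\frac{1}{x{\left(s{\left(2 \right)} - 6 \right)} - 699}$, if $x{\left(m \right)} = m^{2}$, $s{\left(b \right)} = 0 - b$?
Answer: $- \frac{1}{635} \approx -0.0015748$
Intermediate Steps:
$s{\left(b \right)} = - b$
$\frac{1}{x{\left(s{\left(2 \right)} - 6 \right)} - 699} = \frac{1}{\left(\left(-1\right) 2 - 6\right)^{2} - 699} = \frac{1}{\left(-2 - 6\right)^{2} - 699} = \frac{1}{\left(-8\right)^{2} - 699} = \frac{1}{64 - 699} = \frac{1}{-635} = - \frac{1}{635}$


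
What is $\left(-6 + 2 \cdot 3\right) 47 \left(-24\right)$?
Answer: $0$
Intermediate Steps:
$\left(-6 + 2 \cdot 3\right) 47 \left(-24\right) = \left(-6 + 6\right) 47 \left(-24\right) = 0 \cdot 47 \left(-24\right) = 0 \left(-24\right) = 0$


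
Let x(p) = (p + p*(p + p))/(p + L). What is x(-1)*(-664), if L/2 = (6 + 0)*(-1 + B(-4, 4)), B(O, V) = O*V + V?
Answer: 664/157 ≈ 4.2293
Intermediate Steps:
B(O, V) = V + O*V
L = -156 (L = 2*((6 + 0)*(-1 + 4*(1 - 4))) = 2*(6*(-1 + 4*(-3))) = 2*(6*(-1 - 12)) = 2*(6*(-13)) = 2*(-78) = -156)
x(p) = (p + 2*p²)/(-156 + p) (x(p) = (p + p*(p + p))/(p - 156) = (p + p*(2*p))/(-156 + p) = (p + 2*p²)/(-156 + p))
x(-1)*(-664) = -(1 + 2*(-1))/(-156 - 1)*(-664) = -1*(1 - 2)/(-157)*(-664) = -1*(-1/157)*(-1)*(-664) = -1/157*(-664) = 664/157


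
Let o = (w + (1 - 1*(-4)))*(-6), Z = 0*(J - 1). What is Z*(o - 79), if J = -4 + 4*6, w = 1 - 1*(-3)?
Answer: 0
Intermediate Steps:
w = 4 (w = 1 + 3 = 4)
J = 20 (J = -4 + 24 = 20)
Z = 0 (Z = 0*(20 - 1) = 0*19 = 0)
o = -54 (o = (4 + (1 - 1*(-4)))*(-6) = (4 + (1 + 4))*(-6) = (4 + 5)*(-6) = 9*(-6) = -54)
Z*(o - 79) = 0*(-54 - 79) = 0*(-133) = 0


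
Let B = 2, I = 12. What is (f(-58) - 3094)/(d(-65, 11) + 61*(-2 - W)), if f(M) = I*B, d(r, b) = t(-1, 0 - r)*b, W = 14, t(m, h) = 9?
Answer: 3070/877 ≈ 3.5006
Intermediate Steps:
d(r, b) = 9*b
f(M) = 24 (f(M) = 12*2 = 24)
(f(-58) - 3094)/(d(-65, 11) + 61*(-2 - W)) = (24 - 3094)/(9*11 + 61*(-2 - 1*14)) = -3070/(99 + 61*(-2 - 14)) = -3070/(99 + 61*(-16)) = -3070/(99 - 976) = -3070/(-877) = -3070*(-1/877) = 3070/877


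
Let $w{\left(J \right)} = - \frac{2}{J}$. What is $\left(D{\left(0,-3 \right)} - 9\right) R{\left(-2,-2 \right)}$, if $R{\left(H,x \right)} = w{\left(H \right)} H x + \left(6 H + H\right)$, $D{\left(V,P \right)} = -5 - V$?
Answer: $140$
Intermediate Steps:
$R{\left(H,x \right)} = - 2 x + 7 H$ ($R{\left(H,x \right)} = - \frac{2}{H} H x + \left(6 H + H\right) = - 2 x + 7 H$)
$\left(D{\left(0,-3 \right)} - 9\right) R{\left(-2,-2 \right)} = \left(\left(-5 - 0\right) - 9\right) \left(\left(-2\right) \left(-2\right) + 7 \left(-2\right)\right) = \left(\left(-5 + 0\right) - 9\right) \left(4 - 14\right) = \left(-5 - 9\right) \left(-10\right) = \left(-14\right) \left(-10\right) = 140$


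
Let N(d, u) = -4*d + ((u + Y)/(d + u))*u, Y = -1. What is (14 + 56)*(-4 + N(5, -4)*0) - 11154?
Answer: -11434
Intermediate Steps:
N(d, u) = -4*d + u*(-1 + u)/(d + u) (N(d, u) = -4*d + ((u - 1)/(d + u))*u = -4*d + ((-1 + u)/(d + u))*u = -4*d + u*(-1 + u)/(d + u))
(14 + 56)*(-4 + N(5, -4)*0) - 11154 = (14 + 56)*(-4 + (((-4)² - 1*(-4) - 4*5² - 4*5*(-4))/(5 - 4))*0) - 11154 = 70*(-4 + ((16 + 4 - 4*25 + 80)/1)*0) - 11154 = 70*(-4 + (1*(16 + 4 - 100 + 80))*0) - 11154 = 70*(-4 + (1*0)*0) - 11154 = 70*(-4 + 0*0) - 11154 = 70*(-4 + 0) - 11154 = 70*(-4) - 11154 = -280 - 11154 = -11434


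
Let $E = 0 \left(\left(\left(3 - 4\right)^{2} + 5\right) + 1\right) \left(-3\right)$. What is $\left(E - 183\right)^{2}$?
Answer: $33489$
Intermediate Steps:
$E = 0$ ($E = 0 \left(\left(\left(-1\right)^{2} + 5\right) + 1\right) \left(-3\right) = 0 \left(\left(1 + 5\right) + 1\right) \left(-3\right) = 0 \left(6 + 1\right) \left(-3\right) = 0 \cdot 7 \left(-3\right) = 0 \left(-3\right) = 0$)
$\left(E - 183\right)^{2} = \left(0 - 183\right)^{2} = \left(-183\right)^{2} = 33489$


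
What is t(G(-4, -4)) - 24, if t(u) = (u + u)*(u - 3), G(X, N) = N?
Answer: 32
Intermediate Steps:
t(u) = 2*u*(-3 + u) (t(u) = (2*u)*(-3 + u) = 2*u*(-3 + u))
t(G(-4, -4)) - 24 = 2*(-4)*(-3 - 4) - 24 = 2*(-4)*(-7) - 24 = 56 - 24 = 32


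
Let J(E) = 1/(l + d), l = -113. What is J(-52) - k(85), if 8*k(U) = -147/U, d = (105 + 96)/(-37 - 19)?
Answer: 921683/4439720 ≈ 0.20760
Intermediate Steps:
d = -201/56 (d = 201/(-56) = 201*(-1/56) = -201/56 ≈ -3.5893)
k(U) = -147/(8*U) (k(U) = (-147/U)/8 = -147/(8*U))
J(E) = -56/6529 (J(E) = 1/(-113 - 201/56) = 1/(-6529/56) = -56/6529)
J(-52) - k(85) = -56/6529 - (-147)/(8*85) = -56/6529 - 1*(-147/680) = -56/6529 + 147/680 = 921683/4439720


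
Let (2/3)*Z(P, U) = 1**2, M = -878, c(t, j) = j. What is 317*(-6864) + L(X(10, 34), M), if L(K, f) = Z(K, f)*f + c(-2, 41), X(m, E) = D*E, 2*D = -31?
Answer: -2177164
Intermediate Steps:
Z(P, U) = 3/2 (Z(P, U) = (3/2)*1**2 = (3/2)*1 = 3/2)
D = -31/2 (D = (1/2)*(-31) = -31/2 ≈ -15.500)
X(m, E) = -31*E/2
L(K, f) = 41 + 3*f/2 (L(K, f) = 3*f/2 + 41 = 41 + 3*f/2)
317*(-6864) + L(X(10, 34), M) = 317*(-6864) + (41 + (3/2)*(-878)) = -2175888 + (41 - 1317) = -2175888 - 1276 = -2177164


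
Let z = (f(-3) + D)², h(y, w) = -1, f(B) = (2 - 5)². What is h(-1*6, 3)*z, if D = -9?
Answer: 0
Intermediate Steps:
f(B) = 9 (f(B) = (-3)² = 9)
z = 0 (z = (9 - 9)² = 0² = 0)
h(-1*6, 3)*z = -1*0 = 0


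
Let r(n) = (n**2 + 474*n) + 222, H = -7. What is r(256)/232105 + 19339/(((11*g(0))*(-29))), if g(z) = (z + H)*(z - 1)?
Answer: -4070879829/518290465 ≈ -7.8544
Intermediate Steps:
r(n) = 222 + n**2 + 474*n
g(z) = (-1 + z)*(-7 + z) (g(z) = (z - 7)*(z - 1) = (-7 + z)*(-1 + z) = (-1 + z)*(-7 + z))
r(256)/232105 + 19339/(((11*g(0))*(-29))) = (222 + 256**2 + 474*256)/232105 + 19339/(((11*(7 + 0**2 - 8*0))*(-29))) = (222 + 65536 + 121344)*(1/232105) + 19339/(((11*(7 + 0 + 0))*(-29))) = 187102*(1/232105) + 19339/(((11*7)*(-29))) = 187102/232105 + 19339/((77*(-29))) = 187102/232105 + 19339/(-2233) = 187102/232105 + 19339*(-1/2233) = 187102/232105 - 19339/2233 = -4070879829/518290465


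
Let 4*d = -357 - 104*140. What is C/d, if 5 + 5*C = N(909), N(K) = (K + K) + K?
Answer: -10888/74585 ≈ -0.14598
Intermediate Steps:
N(K) = 3*K (N(K) = 2*K + K = 3*K)
d = -14917/4 (d = (-357 - 104*140)/4 = (-357 - 14560)/4 = (¼)*(-14917) = -14917/4 ≈ -3729.3)
C = 2722/5 (C = -1 + (3*909)/5 = -1 + (⅕)*2727 = -1 + 2727/5 = 2722/5 ≈ 544.40)
C/d = 2722/(5*(-14917/4)) = (2722/5)*(-4/14917) = -10888/74585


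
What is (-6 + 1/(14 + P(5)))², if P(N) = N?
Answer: 12769/361 ≈ 35.371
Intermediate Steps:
(-6 + 1/(14 + P(5)))² = (-6 + 1/(14 + 5))² = (-6 + 1/19)² = (-113/19)² = 12769/361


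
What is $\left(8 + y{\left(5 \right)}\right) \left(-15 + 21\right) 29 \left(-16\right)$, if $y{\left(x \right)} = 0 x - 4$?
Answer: $-11136$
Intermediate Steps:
$y{\left(x \right)} = -4$ ($y{\left(x \right)} = 0 - 4 = -4$)
$\left(8 + y{\left(5 \right)}\right) \left(-15 + 21\right) 29 \left(-16\right) = \left(8 - 4\right) \left(-15 + 21\right) 29 \left(-16\right) = 4 \cdot 6 \cdot 29 \left(-16\right) = 24 \cdot 29 \left(-16\right) = 696 \left(-16\right) = -11136$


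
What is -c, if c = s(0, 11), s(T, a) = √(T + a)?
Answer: -√11 ≈ -3.3166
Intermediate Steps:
c = √11 (c = √(0 + 11) = √11 ≈ 3.3166)
-c = -√11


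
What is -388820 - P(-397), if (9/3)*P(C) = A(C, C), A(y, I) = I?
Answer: -1166063/3 ≈ -3.8869e+5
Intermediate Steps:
P(C) = C/3
-388820 - P(-397) = -388820 - (-397)/3 = -388820 - 1*(-397/3) = -388820 + 397/3 = -1166063/3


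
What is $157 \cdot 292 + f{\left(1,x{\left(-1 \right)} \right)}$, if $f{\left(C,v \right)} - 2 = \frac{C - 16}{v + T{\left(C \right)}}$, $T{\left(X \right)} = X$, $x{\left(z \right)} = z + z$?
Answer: $45861$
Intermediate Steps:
$x{\left(z \right)} = 2 z$
$f{\left(C,v \right)} = 2 + \frac{-16 + C}{C + v}$ ($f{\left(C,v \right)} = 2 + \frac{C - 16}{v + C} = 2 + \frac{-16 + C}{C + v}$)
$157 \cdot 292 + f{\left(1,x{\left(-1 \right)} \right)} = 157 \cdot 292 + \frac{-16 + 2 \cdot 2 \left(-1\right) + 3 \cdot 1}{1 + 2 \left(-1\right)} = 45844 + \frac{-16 + 2 \left(-2\right) + 3}{1 - 2} = 45844 + \frac{-16 - 4 + 3}{-1} = 45844 - -17 = 45844 + 17 = 45861$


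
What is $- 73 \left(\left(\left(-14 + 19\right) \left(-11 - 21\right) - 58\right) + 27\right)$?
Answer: $13943$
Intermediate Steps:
$- 73 \left(\left(\left(-14 + 19\right) \left(-11 - 21\right) - 58\right) + 27\right) = - 73 \left(\left(5 \left(-32\right) - 58\right) + 27\right) = - 73 \left(\left(-160 - 58\right) + 27\right) = - 73 \left(-218 + 27\right) = \left(-73\right) \left(-191\right) = 13943$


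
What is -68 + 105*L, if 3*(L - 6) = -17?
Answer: -33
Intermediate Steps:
L = ⅓ (L = 6 + (⅓)*(-17) = 6 - 17/3 = ⅓ ≈ 0.33333)
-68 + 105*L = -68 + 105*(⅓) = -68 + 35 = -33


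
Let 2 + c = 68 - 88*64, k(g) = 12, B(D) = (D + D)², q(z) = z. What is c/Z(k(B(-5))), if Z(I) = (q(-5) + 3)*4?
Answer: 2783/4 ≈ 695.75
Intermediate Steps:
B(D) = 4*D² (B(D) = (2*D)² = 4*D²)
c = -5566 (c = -2 + (68 - 88*64) = -2 + (68 - 5632) = -2 - 5564 = -5566)
Z(I) = -8 (Z(I) = (-5 + 3)*4 = -2*4 = -8)
c/Z(k(B(-5))) = -5566/(-8) = -5566*(-⅛) = 2783/4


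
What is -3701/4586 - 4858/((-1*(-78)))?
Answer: -11283733/178854 ≈ -63.089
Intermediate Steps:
-3701/4586 - 4858/((-1*(-78))) = -3701*1/4586 - 4858/78 = -3701/4586 - 4858*1/78 = -3701/4586 - 2429/39 = -11283733/178854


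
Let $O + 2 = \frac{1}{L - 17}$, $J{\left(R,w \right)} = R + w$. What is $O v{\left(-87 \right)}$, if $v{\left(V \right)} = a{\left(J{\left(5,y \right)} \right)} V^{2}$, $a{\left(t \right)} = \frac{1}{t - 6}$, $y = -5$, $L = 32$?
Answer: $\frac{24389}{10} \approx 2438.9$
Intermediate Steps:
$O = - \frac{29}{15}$ ($O = -2 + \frac{1}{32 - 17} = -2 + \frac{1}{15} = - \frac{29}{15} \approx -1.9333$)
$a{\left(t \right)} = \frac{1}{-6 + t}$
$v{\left(V \right)} = - \frac{V^{2}}{6}$ ($v{\left(V \right)} = \frac{V^{2}}{-6 + \left(5 - 5\right)} = \frac{V^{2}}{-6 + 0} = \frac{V^{2}}{-6} = - \frac{V^{2}}{6}$)
$O v{\left(-87 \right)} = - \frac{29 \left(- \frac{\left(-87\right)^{2}}{6}\right)}{15} = - \frac{29 \left(\left(- \frac{1}{6}\right) 7569\right)}{15} = \left(- \frac{29}{15}\right) \left(- \frac{2523}{2}\right) = \frac{24389}{10}$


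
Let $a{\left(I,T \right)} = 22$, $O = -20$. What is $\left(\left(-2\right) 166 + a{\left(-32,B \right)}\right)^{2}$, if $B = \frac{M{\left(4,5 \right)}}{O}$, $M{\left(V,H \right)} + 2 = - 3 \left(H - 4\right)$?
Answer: $96100$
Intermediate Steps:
$M{\left(V,H \right)} = 10 - 3 H$ ($M{\left(V,H \right)} = -2 - 3 \left(H - 4\right) = -2 - 3 \left(-4 + H\right) = -2 - \left(-12 + 3 H\right) = 10 - 3 H$)
$B = \frac{1}{4}$ ($B = \frac{10 - 15}{-20} = \left(10 - 15\right) \left(- \frac{1}{20}\right) = \left(-5\right) \left(- \frac{1}{20}\right) = \frac{1}{4} \approx 0.25$)
$\left(\left(-2\right) 166 + a{\left(-32,B \right)}\right)^{2} = \left(\left(-2\right) 166 + 22\right)^{2} = \left(-332 + 22\right)^{2} = \left(-310\right)^{2} = 96100$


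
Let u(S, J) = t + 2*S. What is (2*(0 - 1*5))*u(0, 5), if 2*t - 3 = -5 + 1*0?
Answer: 10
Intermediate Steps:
t = -1 (t = 3/2 + (-5 + 1*0)/2 = 3/2 + (-5 + 0)/2 = 3/2 + (½)*(-5) = 3/2 - 5/2 = -1)
u(S, J) = -1 + 2*S
(2*(0 - 1*5))*u(0, 5) = (2*(0 - 1*5))*(-1 + 2*0) = (2*(0 - 5))*(-1 + 0) = (2*(-5))*(-1) = -10*(-1) = 10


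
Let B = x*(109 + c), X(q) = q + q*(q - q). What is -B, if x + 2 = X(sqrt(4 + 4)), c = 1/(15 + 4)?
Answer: 4144/19 - 4144*sqrt(2)/19 ≈ -90.342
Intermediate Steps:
c = 1/19 ≈ 0.052632
X(q) = q (X(q) = q + q*0 = q + 0 = q)
x = -2 + 2*sqrt(2) (x = -2 + sqrt(4 + 4) = -2 + sqrt(8) = -2 + 2*sqrt(2) ≈ 0.82843)
B = -4144/19 + 4144*sqrt(2)/19 (B = (-2 + 2*sqrt(2))*(109 + 1/19) = (-2 + 2*sqrt(2))*(2072/19) = -4144/19 + 4144*sqrt(2)/19 ≈ 90.342)
-B = -(-4144/19 + 4144*sqrt(2)/19) = 4144/19 - 4144*sqrt(2)/19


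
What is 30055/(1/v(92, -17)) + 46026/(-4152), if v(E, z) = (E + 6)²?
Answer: 199744560569/692 ≈ 2.8865e+8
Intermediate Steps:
v(E, z) = (6 + E)²
30055/(1/v(92, -17)) + 46026/(-4152) = 30055/(1/((6 + 92)²)) + 46026/(-4152) = 30055/(1/(98²)) + 46026*(-1/4152) = 30055/(1/9604) - 7671/692 = 30055*9604 - 7671/692 = 288648220 - 7671/692 = 199744560569/692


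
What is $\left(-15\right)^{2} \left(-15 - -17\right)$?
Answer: $450$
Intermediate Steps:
$\left(-15\right)^{2} \left(-15 - -17\right) = 225 \left(-15 + 17\right) = 225 \cdot 2 = 450$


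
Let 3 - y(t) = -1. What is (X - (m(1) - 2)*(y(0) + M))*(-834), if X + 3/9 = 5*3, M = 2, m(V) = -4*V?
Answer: -42256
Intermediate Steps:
y(t) = 4 (y(t) = 3 - 1*(-1) = 3 + 1 = 4)
X = 44/3 (X = -⅓ + 5*3 = -⅓ + 15 = 44/3 ≈ 14.667)
(X - (m(1) - 2)*(y(0) + M))*(-834) = (44/3 - (-4*1 - 2)*(4 + 2))*(-834) = (44/3 - (-4 - 2)*6)*(-834) = (44/3 - (-6)*6)*(-834) = (44/3 - 1*(-36))*(-834) = (44/3 + 36)*(-834) = (152/3)*(-834) = -42256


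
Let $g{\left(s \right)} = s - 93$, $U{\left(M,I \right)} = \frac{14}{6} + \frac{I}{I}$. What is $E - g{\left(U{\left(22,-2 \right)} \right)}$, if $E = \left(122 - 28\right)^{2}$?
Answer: $\frac{26777}{3} \approx 8925.7$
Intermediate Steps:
$U{\left(M,I \right)} = \frac{10}{3}$ ($U{\left(M,I \right)} = 14 \cdot \frac{1}{6} + 1 = \frac{7}{3} + 1 = \frac{10}{3}$)
$g{\left(s \right)} = -93 + s$
$E = 8836$ ($E = 94^{2} = 8836$)
$E - g{\left(U{\left(22,-2 \right)} \right)} = 8836 - \left(-93 + \frac{10}{3}\right) = 8836 - - \frac{269}{3} = 8836 + \frac{269}{3} = \frac{26777}{3}$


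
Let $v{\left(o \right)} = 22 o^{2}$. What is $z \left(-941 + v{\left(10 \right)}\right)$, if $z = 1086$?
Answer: $1367274$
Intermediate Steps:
$z \left(-941 + v{\left(10 \right)}\right) = 1086 \left(-941 + 22 \cdot 10^{2}\right) = 1086 \left(-941 + 22 \cdot 100\right) = 1086 \left(-941 + 2200\right) = 1086 \cdot 1259 = 1367274$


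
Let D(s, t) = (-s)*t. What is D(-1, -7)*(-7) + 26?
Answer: 75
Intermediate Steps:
D(s, t) = -s*t
D(-1, -7)*(-7) + 26 = -1*(-1)*(-7)*(-7) + 26 = -7*(-7) + 26 = 49 + 26 = 75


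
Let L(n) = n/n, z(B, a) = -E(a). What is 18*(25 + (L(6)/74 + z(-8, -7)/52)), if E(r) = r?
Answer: 435465/962 ≈ 452.67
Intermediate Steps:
z(B, a) = -a
L(n) = 1
18*(25 + (L(6)/74 + z(-8, -7)/52)) = 18*(25 + (1/74 - 1*(-7)/52)) = 18*(25 + (1*(1/74) + 7*(1/52))) = 18*(25 + (1/74 + 7/52)) = 18*(25 + 285/1924) = 18*(48385/1924) = 435465/962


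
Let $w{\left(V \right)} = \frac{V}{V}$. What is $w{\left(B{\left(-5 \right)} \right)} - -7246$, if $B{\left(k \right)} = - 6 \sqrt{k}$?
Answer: $7247$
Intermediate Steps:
$w{\left(V \right)} = 1$
$w{\left(B{\left(-5 \right)} \right)} - -7246 = 1 - -7246 = 1 + 7246 = 7247$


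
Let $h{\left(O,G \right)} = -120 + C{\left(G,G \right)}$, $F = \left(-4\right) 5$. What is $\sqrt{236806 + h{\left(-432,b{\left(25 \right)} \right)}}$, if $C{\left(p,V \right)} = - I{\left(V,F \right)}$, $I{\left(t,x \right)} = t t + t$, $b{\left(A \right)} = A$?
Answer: $2 \sqrt{59009} \approx 485.84$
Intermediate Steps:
$F = -20$
$I{\left(t,x \right)} = t + t^{2}$ ($I{\left(t,x \right)} = t^{2} + t = t + t^{2}$)
$C{\left(p,V \right)} = - V \left(1 + V\right)$
$h{\left(O,G \right)} = -120 - G \left(1 + G\right)$
$\sqrt{236806 + h{\left(-432,b{\left(25 \right)} \right)}} = \sqrt{236806 - \left(120 + 25 \left(1 + 25\right)\right)} = \sqrt{236806 - \left(120 + 25 \cdot 26\right)} = \sqrt{236806 - 770} = \sqrt{236036} = 2 \sqrt{59009}$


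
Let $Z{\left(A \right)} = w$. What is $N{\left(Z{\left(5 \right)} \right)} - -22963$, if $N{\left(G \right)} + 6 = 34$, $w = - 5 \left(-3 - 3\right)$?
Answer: $22991$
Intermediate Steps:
$w = 30$ ($w = \left(-5\right) \left(-6\right) = 30$)
$Z{\left(A \right)} = 30$
$N{\left(G \right)} = 28$ ($N{\left(G \right)} = -6 + 34 = 28$)
$N{\left(Z{\left(5 \right)} \right)} - -22963 = 28 - -22963 = 28 + 22963 = 22991$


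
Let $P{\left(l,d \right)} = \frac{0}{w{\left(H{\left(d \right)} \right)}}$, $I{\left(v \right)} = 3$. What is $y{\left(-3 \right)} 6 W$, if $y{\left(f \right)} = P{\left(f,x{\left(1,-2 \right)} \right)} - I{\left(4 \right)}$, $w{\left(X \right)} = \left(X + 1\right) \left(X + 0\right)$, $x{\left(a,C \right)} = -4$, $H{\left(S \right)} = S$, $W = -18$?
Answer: $324$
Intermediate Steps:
$w{\left(X \right)} = X \left(1 + X\right)$ ($w{\left(X \right)} = \left(1 + X\right) X = X \left(1 + X\right)$)
$P{\left(l,d \right)} = 0$ ($P{\left(l,d \right)} = \frac{0}{d \left(1 + d\right)} = 0 \frac{1}{d \left(1 + d\right)} = 0$)
$y{\left(f \right)} = -3$ ($y{\left(f \right)} = 0 - 3 = -3$)
$y{\left(-3 \right)} 6 W = \left(-3\right) 6 \left(-18\right) = \left(-18\right) \left(-18\right) = 324$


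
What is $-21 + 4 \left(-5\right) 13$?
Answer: $-281$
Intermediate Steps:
$-21 + 4 \left(-5\right) 13 = -21 - 260 = -281$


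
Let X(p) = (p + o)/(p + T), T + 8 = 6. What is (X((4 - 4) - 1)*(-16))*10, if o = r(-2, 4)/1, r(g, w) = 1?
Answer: 0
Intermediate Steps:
T = -2 (T = -8 + 6 = -2)
o = 1 (o = 1/1 = 1*1 = 1)
X(p) = (1 + p)/(-2 + p) (X(p) = (p + 1)/(p - 2) = (1 + p)/(-2 + p))
(X((4 - 4) - 1)*(-16))*10 = (((1 + ((4 - 4) - 1))/(-2 + ((4 - 4) - 1)))*(-16))*10 = (((1 + (0 - 1))/(-2 + (0 - 1)))*(-16))*10 = (((1 - 1)/(-2 - 1))*(-16))*10 = ((0/(-3))*(-16))*10 = (-1/3*0*(-16))*10 = (0*(-16))*10 = 0*10 = 0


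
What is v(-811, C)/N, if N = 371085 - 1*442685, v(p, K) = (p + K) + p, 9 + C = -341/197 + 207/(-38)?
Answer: 12263403/535997600 ≈ 0.022880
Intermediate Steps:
C = -121111/7486 (C = -9 + (-341/197 + 207/(-38)) = -9 + (-341*1/197 + 207*(-1/38)) = -9 + (-341/197 - 207/38) = -9 - 53737/7486 = -121111/7486 ≈ -16.178)
v(p, K) = K + 2*p (v(p, K) = (K + p) + p = K + 2*p)
N = -71600 (N = 371085 - 442685 = -71600)
v(-811, C)/N = (-121111/7486 + 2*(-811))/(-71600) = (-121111/7486 - 1622)*(-1/71600) = -12263403/7486*(-1/71600) = 12263403/535997600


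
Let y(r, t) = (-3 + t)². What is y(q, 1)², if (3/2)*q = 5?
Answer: 16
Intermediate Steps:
q = 10/3 (q = (⅔)*5 = 10/3 ≈ 3.3333)
y(q, 1)² = ((-3 + 1)²)² = ((-2)²)² = 4² = 16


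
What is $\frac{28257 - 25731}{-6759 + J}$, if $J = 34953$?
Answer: $\frac{421}{4699} \approx 0.089594$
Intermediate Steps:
$\frac{28257 - 25731}{-6759 + J} = \frac{28257 - 25731}{-6759 + 34953} = \frac{2526}{28194} = 2526 \cdot \frac{1}{28194} = \frac{421}{4699}$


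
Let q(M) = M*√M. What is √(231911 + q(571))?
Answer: √(231911 + 571*√571) ≈ 495.54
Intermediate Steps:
q(M) = M^(3/2)
√(231911 + q(571)) = √(231911 + 571^(3/2)) = √(231911 + 571*√571)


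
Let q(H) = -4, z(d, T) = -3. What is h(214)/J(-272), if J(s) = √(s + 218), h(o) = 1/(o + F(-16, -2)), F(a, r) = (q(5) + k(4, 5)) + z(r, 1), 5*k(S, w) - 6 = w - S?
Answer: -5*I*√6/18756 ≈ -0.00065299*I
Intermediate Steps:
k(S, w) = 6/5 - S/5 + w/5 (k(S, w) = 6/5 + (w - S)/5 = 6/5 + (-S/5 + w/5) = 6/5 - S/5 + w/5)
F(a, r) = -28/5 (F(a, r) = (-4 + (6/5 - ⅕*4 + (⅕)*5)) - 3 = (-4 + (6/5 - ⅘ + 1)) - 3 = (-4 + 7/5) - 3 = -13/5 - 3 = -28/5)
h(o) = 1/(-28/5 + o) (h(o) = 1/(o - 28/5) = 1/(-28/5 + o))
J(s) = √(218 + s)
h(214)/J(-272) = (5/(-28 + 5*214))/(√(218 - 272)) = (5/(-28 + 1070))/(√(-54)) = (5/1042)/((3*I*√6)) = (5*(1/1042))*(-I*√6/18) = 5*(-I*√6/18)/1042 = -5*I*√6/18756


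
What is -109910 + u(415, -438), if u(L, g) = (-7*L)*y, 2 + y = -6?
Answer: -86670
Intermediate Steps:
y = -8 (y = -2 - 6 = -8)
u(L, g) = 56*L (u(L, g) = -7*L*(-8) = 56*L)
-109910 + u(415, -438) = -109910 + 56*415 = -109910 + 23240 = -86670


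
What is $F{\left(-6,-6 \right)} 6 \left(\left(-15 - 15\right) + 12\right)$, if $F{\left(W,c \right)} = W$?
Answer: $648$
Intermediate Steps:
$F{\left(-6,-6 \right)} 6 \left(\left(-15 - 15\right) + 12\right) = \left(-6\right) 6 \left(\left(-15 - 15\right) + 12\right) = - 36 \left(-30 + 12\right) = \left(-36\right) \left(-18\right) = 648$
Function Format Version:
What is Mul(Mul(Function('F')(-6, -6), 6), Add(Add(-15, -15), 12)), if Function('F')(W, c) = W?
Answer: 648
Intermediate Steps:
Mul(Mul(Function('F')(-6, -6), 6), Add(Add(-15, -15), 12)) = Mul(Mul(-6, 6), Add(Add(-15, -15), 12)) = Mul(-36, Add(-30, 12)) = Mul(-36, -18) = 648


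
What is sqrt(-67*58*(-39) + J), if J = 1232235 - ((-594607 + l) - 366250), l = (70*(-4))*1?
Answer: sqrt(2344926) ≈ 1531.3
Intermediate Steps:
l = -280 (l = -280*1 = -280)
J = 2193372 (J = 1232235 - ((-594607 - 280) - 366250) = 1232235 - (-594887 - 366250) = 1232235 - 1*(-961137) = 1232235 + 961137 = 2193372)
sqrt(-67*58*(-39) + J) = sqrt(-67*58*(-39) + 2193372) = sqrt(-3886*(-39) + 2193372) = sqrt(-1*(-151554) + 2193372) = sqrt(151554 + 2193372) = sqrt(2344926)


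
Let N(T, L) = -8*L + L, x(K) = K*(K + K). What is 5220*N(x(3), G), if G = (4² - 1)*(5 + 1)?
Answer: -3288600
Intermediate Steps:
x(K) = 2*K² (x(K) = K*(2*K) = 2*K²)
G = 90 (G = (16 - 1)*6 = 15*6 = 90)
N(T, L) = -7*L
5220*N(x(3), G) = 5220*(-7*90) = 5220*(-630) = -3288600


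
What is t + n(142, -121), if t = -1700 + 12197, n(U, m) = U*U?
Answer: 30661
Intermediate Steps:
n(U, m) = U²
t = 10497
t + n(142, -121) = 10497 + 142² = 10497 + 20164 = 30661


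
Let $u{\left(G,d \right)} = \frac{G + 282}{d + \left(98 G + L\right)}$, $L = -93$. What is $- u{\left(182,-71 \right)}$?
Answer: $- \frac{58}{2209} \approx -0.026256$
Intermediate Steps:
$u{\left(G,d \right)} = \frac{282 + G}{-93 + d + 98 G}$ ($u{\left(G,d \right)} = \frac{G + 282}{d + \left(98 G - 93\right)} = \frac{282 + G}{d + \left(-93 + 98 G\right)} = \frac{282 + G}{-93 + d + 98 G}$)
$- u{\left(182,-71 \right)} = - \frac{282 + 182}{-93 - 71 + 98 \cdot 182} = - \frac{464}{-93 - 71 + 17836} = - \frac{464}{17672} = \left(-1\right) \frac{58}{2209} = - \frac{58}{2209}$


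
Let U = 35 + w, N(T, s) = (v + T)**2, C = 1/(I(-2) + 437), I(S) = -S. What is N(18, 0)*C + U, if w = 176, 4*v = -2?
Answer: 371741/1756 ≈ 211.70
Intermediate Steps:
v = -1/2 (v = (1/4)*(-2) = -1/2 ≈ -0.50000)
C = 1/439 (C = 1/(-1*(-2) + 437) = 1/(2 + 437) = 1/439 ≈ 0.0022779)
N(T, s) = (-1/2 + T)**2
U = 211 (U = 35 + 176 = 211)
N(18, 0)*C + U = ((-1 + 2*18)**2/4)*(1/439) + 211 = ((-1 + 36)**2/4)*(1/439) + 211 = ((1/4)*35**2)*(1/439) + 211 = ((1/4)*1225)*(1/439) + 211 = (1225/4)*(1/439) + 211 = 1225/1756 + 211 = 371741/1756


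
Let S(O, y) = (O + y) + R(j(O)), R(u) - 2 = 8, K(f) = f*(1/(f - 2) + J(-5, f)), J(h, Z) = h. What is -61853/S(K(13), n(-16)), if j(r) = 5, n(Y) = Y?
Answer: 680383/768 ≈ 885.92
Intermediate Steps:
K(f) = f*(-5 + 1/(-2 + f)) (K(f) = f*(1/(f - 2) - 5) = f*(1/(-2 + f) - 5) = f*(-5 + 1/(-2 + f)))
R(u) = 10 (R(u) = 2 + 8 = 10)
S(O, y) = 10 + O + y (S(O, y) = (O + y) + 10 = 10 + O + y)
-61853/S(K(13), n(-16)) = -61853/(10 + 13*(11 - 5*13)/(-2 + 13) - 16) = -61853/(10 + 13*(11 - 65)/11 - 16) = -61853/(10 + 13*(1/11)*(-54) - 16) = -61853/(10 - 702/11 - 16) = -61853/(-768/11) = -61853*(-11/768) = 680383/768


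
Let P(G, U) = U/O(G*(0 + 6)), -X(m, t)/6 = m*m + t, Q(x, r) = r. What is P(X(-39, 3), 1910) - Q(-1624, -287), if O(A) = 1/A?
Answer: -104789953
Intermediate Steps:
X(m, t) = -6*t - 6*m² (X(m, t) = -6*(m*m + t) = -6*(m² + t) = -6*(t + m²) = -6*t - 6*m²)
P(G, U) = 6*G*U (P(G, U) = U/(1/(G*(0 + 6))) = U/(1/(G*6)) = U/(1/(6*G)) = U/((1/(6*G))) = U*(6*G) = 6*G*U)
P(X(-39, 3), 1910) - Q(-1624, -287) = 6*(-6*3 - 6*(-39)²)*1910 - 1*(-287) = 6*(-18 - 6*1521)*1910 + 287 = 6*(-18 - 9126)*1910 + 287 = 6*(-9144)*1910 + 287 = -104790240 + 287 = -104789953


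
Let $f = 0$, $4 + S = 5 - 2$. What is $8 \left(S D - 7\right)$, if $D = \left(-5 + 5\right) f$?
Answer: $-56$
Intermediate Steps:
$S = -1$ ($S = -4 + \left(5 - 2\right) = -4 + 3 = -1$)
$D = 0$ ($D = \left(-5 + 5\right) 0 = 0 \cdot 0 = 0$)
$8 \left(S D - 7\right) = 8 \left(\left(-1\right) 0 - 7\right) = 8 \left(0 - 7\right) = 8 \left(-7\right) = -56$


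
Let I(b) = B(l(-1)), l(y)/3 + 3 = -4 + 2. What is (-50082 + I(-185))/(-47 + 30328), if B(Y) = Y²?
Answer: -49857/30281 ≈ -1.6465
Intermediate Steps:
l(y) = -15 (l(y) = -9 + 3*(-4 + 2) = -9 + 3*(-2) = -9 - 6 = -15)
I(b) = 225 (I(b) = (-15)² = 225)
(-50082 + I(-185))/(-47 + 30328) = (-50082 + 225)/(-47 + 30328) = -49857/30281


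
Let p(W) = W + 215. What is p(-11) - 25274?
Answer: -25070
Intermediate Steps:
p(W) = 215 + W
p(-11) - 25274 = (215 - 11) - 25274 = 204 - 25274 = -25070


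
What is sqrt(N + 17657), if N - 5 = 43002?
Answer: 2*sqrt(15166) ≈ 246.30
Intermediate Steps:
N = 43007 (N = 5 + 43002 = 43007)
sqrt(N + 17657) = sqrt(43007 + 17657) = sqrt(60664) = 2*sqrt(15166)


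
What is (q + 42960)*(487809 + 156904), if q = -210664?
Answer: -108120948952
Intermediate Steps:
(q + 42960)*(487809 + 156904) = (-210664 + 42960)*(487809 + 156904) = -167704*644713 = -108120948952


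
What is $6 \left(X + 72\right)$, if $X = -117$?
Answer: $-270$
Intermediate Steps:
$6 \left(X + 72\right) = 6 \left(-117 + 72\right) = 6 \left(-45\right) = -270$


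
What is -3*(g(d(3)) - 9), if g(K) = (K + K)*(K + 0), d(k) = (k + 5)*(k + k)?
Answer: -13797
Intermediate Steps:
d(k) = 2*k*(5 + k) (d(k) = (5 + k)*(2*k) = 2*k*(5 + k))
g(K) = 2*K² (g(K) = (2*K)*K = 2*K²)
-3*(g(d(3)) - 9) = -3*(2*(2*3*(5 + 3))² - 9) = -3*(2*(2*3*8)² - 9) = -3*(2*48² - 9) = -3*(2*2304 - 9) = -3*(4608 - 9) = -3*4599 = -13797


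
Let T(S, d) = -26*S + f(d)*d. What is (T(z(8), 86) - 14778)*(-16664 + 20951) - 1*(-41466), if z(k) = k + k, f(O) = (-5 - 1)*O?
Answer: -255335124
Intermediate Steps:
f(O) = -6*O
z(k) = 2*k
T(S, d) = -26*S - 6*d² (T(S, d) = -26*S + (-6*d)*d = -26*S - 6*d²)
(T(z(8), 86) - 14778)*(-16664 + 20951) - 1*(-41466) = ((-52*8 - 6*86²) - 14778)*(-16664 + 20951) - 1*(-41466) = ((-26*16 - 6*7396) - 14778)*4287 + 41466 = ((-416 - 44376) - 14778)*4287 + 41466 = (-44792 - 14778)*4287 + 41466 = -59570*4287 + 41466 = -255376590 + 41466 = -255335124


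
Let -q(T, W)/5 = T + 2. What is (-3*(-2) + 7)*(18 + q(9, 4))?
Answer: -481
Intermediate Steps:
q(T, W) = -10 - 5*T (q(T, W) = -5*(T + 2) = -5*(2 + T) = -10 - 5*T)
(-3*(-2) + 7)*(18 + q(9, 4)) = (-3*(-2) + 7)*(18 + (-10 - 5*9)) = (6 + 7)*(18 + (-10 - 45)) = 13*(18 - 55) = 13*(-37) = -481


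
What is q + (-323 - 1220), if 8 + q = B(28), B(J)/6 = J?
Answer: -1383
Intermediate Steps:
B(J) = 6*J
q = 160 (q = -8 + 6*28 = -8 + 168 = 160)
q + (-323 - 1220) = 160 + (-323 - 1220) = 160 - 1543 = -1383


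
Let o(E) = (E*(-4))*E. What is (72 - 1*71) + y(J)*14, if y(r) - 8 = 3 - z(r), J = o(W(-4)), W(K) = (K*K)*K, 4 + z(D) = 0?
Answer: 211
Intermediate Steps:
z(D) = -4 (z(D) = -4 + 0 = -4)
W(K) = K³ (W(K) = K²*K = K³)
o(E) = -4*E² (o(E) = (-4*E)*E = -4*E²)
J = -16384 (J = -4*((-4)³)² = -4*(-64)² = -4*4096 = -16384)
y(r) = 15 (y(r) = 8 + (3 - 1*(-4)) = 8 + (3 + 4) = 8 + 7 = 15)
(72 - 1*71) + y(J)*14 = (72 - 1*71) + 15*14 = (72 - 71) + 210 = 1 + 210 = 211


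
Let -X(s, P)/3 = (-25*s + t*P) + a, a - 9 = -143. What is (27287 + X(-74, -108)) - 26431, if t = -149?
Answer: -52568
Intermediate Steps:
a = -134 (a = 9 - 143 = -134)
X(s, P) = 402 + 75*s + 447*P (X(s, P) = -3*((-25*s - 149*P) - 134) = -3*((-149*P - 25*s) - 134) = -3*(-134 - 149*P - 25*s) = 402 + 75*s + 447*P)
(27287 + X(-74, -108)) - 26431 = (27287 + (402 + 75*(-74) + 447*(-108))) - 26431 = (27287 + (402 - 5550 - 48276)) - 26431 = (27287 - 53424) - 26431 = -26137 - 26431 = -52568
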